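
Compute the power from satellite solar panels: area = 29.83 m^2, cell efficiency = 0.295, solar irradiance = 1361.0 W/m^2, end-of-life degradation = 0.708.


P = area * eta * S * degradation
P = 29.83 * 0.295 * 1361.0 * 0.708
P = 8479.4299 W

8479.4299 W


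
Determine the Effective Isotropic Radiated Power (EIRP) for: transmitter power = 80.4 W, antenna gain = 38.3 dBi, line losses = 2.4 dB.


Pt = 80.4 W = 19.0526 dBW
EIRP = Pt_dBW + Gt - losses = 19.0526 + 38.3 - 2.4 = 54.9526 dBW

54.9526 dBW


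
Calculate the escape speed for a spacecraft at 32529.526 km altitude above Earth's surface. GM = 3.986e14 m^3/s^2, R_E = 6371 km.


r = 6371.0 + 32529.526 = 38900.5260 km = 3.8900526e+07 m
v_esc = sqrt(2*mu/r) = sqrt(2*3.986e14 / 3.8900526e+07)
v_esc = 4526.9522 m/s = 4.5270 km/s

4.5270 km/s


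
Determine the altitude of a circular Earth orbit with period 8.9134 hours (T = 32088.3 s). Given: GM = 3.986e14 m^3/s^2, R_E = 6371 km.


T = 32088.3 s
r = (mu*T^2/(4*pi^2))^(1/3) = (3.986e14 * 32088.3^2 / (4*pi^2))^(1/3)
r = 2.1825138e+07 m = 21825.1377 km
alt = r - R_E = 21825.1377 - 6371 = 15454.1377 km

15454.1377 km


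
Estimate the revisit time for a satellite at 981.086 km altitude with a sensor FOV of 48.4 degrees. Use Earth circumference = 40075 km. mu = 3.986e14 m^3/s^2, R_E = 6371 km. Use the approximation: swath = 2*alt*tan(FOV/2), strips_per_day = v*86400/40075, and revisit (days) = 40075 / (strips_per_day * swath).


swath = 2*981.086*tan(0.4223697) = 881.8351 km
v = sqrt(mu/r) = 7363.1451 m/s = 7.3631 km/s
strips/day = v*86400/40075 = 7.3631*86400/40075 = 15.8746
coverage/day = strips * swath = 15.8746 * 881.8351 = 13998.8040 km
revisit = 40075 / 13998.8040 = 2.8627 days

2.8627 days


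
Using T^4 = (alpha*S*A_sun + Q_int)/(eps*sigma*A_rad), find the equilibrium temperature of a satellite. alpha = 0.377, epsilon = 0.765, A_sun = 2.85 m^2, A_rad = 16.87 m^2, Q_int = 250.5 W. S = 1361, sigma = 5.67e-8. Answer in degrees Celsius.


Numerator = alpha*S*A_sun + Q_int = 0.377*1361*2.85 + 250.5 = 1712.8265 W
Denominator = eps*sigma*A_rad = 0.765*5.67e-8*16.87 = 7.3174469e-07 W/K^4
T^4 = 2.3407433e+09 K^4
T = 219.9573 K = -53.1927 C

-53.1927 degrees Celsius


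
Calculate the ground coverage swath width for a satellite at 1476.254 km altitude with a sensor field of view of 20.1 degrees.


FOV = 20.1 deg = 0.3508112 rad
swath = 2 * alt * tan(FOV/2) = 2 * 1476.254 * tan(0.1754056)
swath = 2 * 1476.254 * 0.1772269
swath = 523.2639 km

523.2639 km


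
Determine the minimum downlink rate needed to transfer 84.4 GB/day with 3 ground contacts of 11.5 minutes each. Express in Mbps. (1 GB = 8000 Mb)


total contact time = 3 * 11.5 * 60 = 2070.0000 s
data = 84.4 GB = 675200.0000 Mb
rate = 675200.0000 / 2070.0000 = 326.1836 Mbps

326.1836 Mbps


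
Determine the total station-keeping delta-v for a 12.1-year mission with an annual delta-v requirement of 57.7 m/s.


dV = rate * years = 57.7 * 12.1
dV = 698.1700 m/s

698.1700 m/s


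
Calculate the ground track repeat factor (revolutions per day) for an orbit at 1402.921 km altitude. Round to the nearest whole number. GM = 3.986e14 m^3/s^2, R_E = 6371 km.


r = 7.773921e+06 m
T = 2*pi*sqrt(r^3/mu) = 6821.3668 s = 113.6894 min
revs/day = 1440 / 113.6894 = 12.6661
Rounded: 13 revolutions per day

13 revolutions per day


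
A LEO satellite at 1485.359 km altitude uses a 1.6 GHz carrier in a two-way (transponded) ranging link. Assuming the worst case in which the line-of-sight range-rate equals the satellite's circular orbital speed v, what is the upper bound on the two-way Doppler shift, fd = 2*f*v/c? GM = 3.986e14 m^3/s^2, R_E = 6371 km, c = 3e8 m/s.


r = 7.856359e+06 m
v = sqrt(mu/r) = 7122.9187 m/s (worst-case radial velocity)
f = 1.6 GHz = 1.6e+09 Hz
fd = 2*f*v/c = 2*1.6e+09*7122.9187/3.0e+08
fd = 75977.7994 Hz

75977.7994 Hz


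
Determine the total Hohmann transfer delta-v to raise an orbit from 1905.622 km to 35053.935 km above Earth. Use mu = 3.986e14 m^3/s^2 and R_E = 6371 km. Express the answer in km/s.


r1 = 8276.6220 km = 8.276622e+06 m
r2 = 41424.9350 km = 4.1424935e+07 m
dv1 = sqrt(mu/r1)*(sqrt(2*r2/(r1+r2)) - 1) = 2020.1745 m/s
dv2 = sqrt(mu/r2)*(1 - sqrt(2*r1/(r1+r2))) = 1311.8009 m/s
total dv = |dv1| + |dv2| = 2020.1745 + 1311.8009 = 3331.9754 m/s = 3.3320 km/s

3.3320 km/s


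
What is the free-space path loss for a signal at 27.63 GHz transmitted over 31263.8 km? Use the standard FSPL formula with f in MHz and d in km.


f = 27.63 GHz = 27630.0000 MHz
d = 31263.8 km
FSPL = 32.44 + 20*log10(27630.0000) + 20*log10(31263.8)
FSPL = 32.44 + 88.8276 + 89.9008
FSPL = 211.1685 dB

211.1685 dB


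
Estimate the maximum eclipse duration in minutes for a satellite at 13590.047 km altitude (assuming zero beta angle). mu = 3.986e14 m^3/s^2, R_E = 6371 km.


r = 19961.0470 km
T = 467.7728 min
Eclipse fraction = arcsin(R_E/r)/pi = arcsin(6371.0000/19961.0470)/pi
= arcsin(0.3191716)/pi = 0.1034046
Eclipse duration = 0.1034046 * 467.7728 = 48.3699 min

48.3699 minutes


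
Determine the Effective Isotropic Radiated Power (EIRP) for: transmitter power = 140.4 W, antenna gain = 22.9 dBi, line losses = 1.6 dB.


Pt = 140.4 W = 21.4737 dBW
EIRP = Pt_dBW + Gt - losses = 21.4737 + 22.9 - 1.6 = 42.7737 dBW

42.7737 dBW


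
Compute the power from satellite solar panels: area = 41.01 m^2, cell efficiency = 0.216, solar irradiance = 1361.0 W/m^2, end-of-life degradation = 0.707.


P = area * eta * S * degradation
P = 41.01 * 0.216 * 1361.0 * 0.707
P = 8523.5607 W

8523.5607 W


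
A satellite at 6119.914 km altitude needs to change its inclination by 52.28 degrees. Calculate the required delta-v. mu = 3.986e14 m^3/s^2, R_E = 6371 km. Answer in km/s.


r = 12490.9140 km = 1.2490914e+07 m
V = sqrt(mu/r) = 5648.9995 m/s
di = 52.28 deg = 0.9124581 rad
dV = 2*V*sin(di/2) = 2*5648.9995*sin(0.4562291)
dV = 4977.5143 m/s = 4.9775 km/s

4.9775 km/s


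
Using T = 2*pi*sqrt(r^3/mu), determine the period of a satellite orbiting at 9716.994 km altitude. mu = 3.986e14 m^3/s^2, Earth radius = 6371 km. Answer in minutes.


r = 16087.9940 km = 1.6087994e+07 m
T = 2*pi*sqrt(r^3/mu) = 2*pi*sqrt(4.1639517e+21 / 3.986e14)
T = 20307.8555 s = 338.4643 min

338.4643 minutes


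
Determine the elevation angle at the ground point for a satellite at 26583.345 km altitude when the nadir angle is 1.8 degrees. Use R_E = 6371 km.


r = R_E + alt = 32954.3450 km
Law of sines in the satellite / Earth-center / ground-point triangle:
  sin(nadir)/R_E = sin(90 + el)/r  =>  cos(el) = (r/R_E)*sin(nadir)
cos(el) = (32954.3450 / 6371.0000) * sin(1.8 deg) = 0.1624739
el = arccos(0.1624739) = 80.6495 deg
(Earth-central angle = 90 - nadir - el = 7.5505 deg)

80.6495 degrees


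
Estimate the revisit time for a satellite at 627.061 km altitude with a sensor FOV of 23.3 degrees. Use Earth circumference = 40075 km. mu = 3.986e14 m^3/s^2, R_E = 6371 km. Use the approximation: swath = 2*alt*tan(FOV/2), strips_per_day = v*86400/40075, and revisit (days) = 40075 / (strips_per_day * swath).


swath = 2*627.061*tan(0.2033309) = 258.5750 km
v = sqrt(mu/r) = 7547.0945 m/s = 7.5471 km/s
strips/day = v*86400/40075 = 7.5471*86400/40075 = 16.2712
coverage/day = strips * swath = 16.2712 * 258.5750 = 4207.3299 km
revisit = 40075 / 4207.3299 = 9.5250 days

9.5250 days


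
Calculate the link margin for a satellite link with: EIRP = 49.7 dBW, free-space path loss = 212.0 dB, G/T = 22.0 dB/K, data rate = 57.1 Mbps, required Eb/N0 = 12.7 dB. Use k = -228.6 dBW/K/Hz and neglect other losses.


C/N0 = EIRP - FSPL + G/T - k = 49.7 - 212.0 + 22.0 - (-228.6)
C/N0 = 88.3000 dB-Hz
R_b = 57.1 Mbps = 5.71e+07 bps -> 10*log10(R_b) = 77.5664 dB-Hz
Eb/N0 = C/N0 - 10*log10(R_b) = 88.3000 - 77.5664 = 10.7336 dB
Margin = Eb/N0 - Eb/N0_req = 10.7336 - 12.7 = -1.9664 dB (negative margin: link does not close)

-1.9664 dB


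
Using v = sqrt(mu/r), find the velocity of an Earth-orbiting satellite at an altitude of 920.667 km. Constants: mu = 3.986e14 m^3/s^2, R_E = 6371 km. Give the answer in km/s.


r = R_E + alt = 6371.0 + 920.667 = 7291.6670 km = 7.291667e+06 m
v = sqrt(mu/r) = sqrt(3.986e14 / 7.291667e+06) = 7393.5878 m/s = 7.3936 km/s

7.3936 km/s


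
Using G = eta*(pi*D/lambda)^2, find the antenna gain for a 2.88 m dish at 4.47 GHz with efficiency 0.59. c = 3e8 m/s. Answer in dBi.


lambda = c/f = 3e8 / 4.47e+09 = 0.06711409 m
G = eta*(pi*D/lambda)^2 = 0.59*(pi*2.88/0.06711409)^2
G = 10722.8263 (linear)
G = 10*log10(10722.8263) = 40.3031 dBi

40.3031 dBi


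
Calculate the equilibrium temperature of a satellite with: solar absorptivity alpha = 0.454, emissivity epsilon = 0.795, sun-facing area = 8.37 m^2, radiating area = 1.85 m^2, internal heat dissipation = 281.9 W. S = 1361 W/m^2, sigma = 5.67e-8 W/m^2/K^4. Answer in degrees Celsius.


Numerator = alpha*S*A_sun + Q_int = 0.454*1361*8.37 + 281.9 = 5453.6728 W
Denominator = eps*sigma*A_rad = 0.795*5.67e-8*1.85 = 8.3391525e-08 W/K^4
T^4 = 6.5398406e+10 K^4
T = 505.6986 K = 232.5486 C

232.5486 degrees Celsius


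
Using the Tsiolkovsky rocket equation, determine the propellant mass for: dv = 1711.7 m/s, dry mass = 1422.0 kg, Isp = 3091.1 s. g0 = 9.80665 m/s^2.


ve = Isp * g0 = 3091.1 * 9.80665 = 30313.335815 m/s
mass ratio = exp(dv/ve) = exp(1711.7/30313.335815) = 1.05809159
m_prop = m_dry * (mr - 1) = 1422.0 * (1.05809159 - 1)
m_prop = 82.6062 kg

82.6062 kg


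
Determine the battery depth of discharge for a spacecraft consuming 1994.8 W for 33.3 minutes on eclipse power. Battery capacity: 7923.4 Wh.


E_used = P * t / 60 = 1994.8 * 33.3 / 60 = 1107.1140 Wh
DOD = E_used / E_total * 100 = 1107.1140 / 7923.4 * 100
DOD = 13.9727 %

13.9727 %


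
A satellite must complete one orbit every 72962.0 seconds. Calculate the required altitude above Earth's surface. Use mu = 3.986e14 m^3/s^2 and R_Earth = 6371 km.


T = 72962.0 s
r = (mu*T^2/(4*pi^2))^(1/3) = (3.986e14 * 72962.0^2 / (4*pi^2))^(1/3)
r = 3.7738996e+07 m = 37738.9958 km
alt = r - R_E = 37738.9958 - 6371 = 31367.9958 km

31367.9958 km


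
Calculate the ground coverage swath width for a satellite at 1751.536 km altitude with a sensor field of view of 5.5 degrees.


FOV = 5.5 deg = 0.09599311 rad
swath = 2 * alt * tan(FOV/2) = 2 * 1751.536 * tan(0.04799655)
swath = 2 * 1751.536 * 0.04803344
swath = 168.2646 km

168.2646 km


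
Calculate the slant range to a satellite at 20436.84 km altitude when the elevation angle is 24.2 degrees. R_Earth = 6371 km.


h = 20436.84 km, el = 24.2 deg
d = -R_E*sin(el) + sqrt((R_E*sin(el))^2 + 2*R_E*h + h^2)
d = -6371.0000*sin(0.4223697) + sqrt((6371.0000*0.409923)^2 + 2*6371.0000*20436.84 + 20436.84^2)
d = 23558.8064 km

23558.8064 km


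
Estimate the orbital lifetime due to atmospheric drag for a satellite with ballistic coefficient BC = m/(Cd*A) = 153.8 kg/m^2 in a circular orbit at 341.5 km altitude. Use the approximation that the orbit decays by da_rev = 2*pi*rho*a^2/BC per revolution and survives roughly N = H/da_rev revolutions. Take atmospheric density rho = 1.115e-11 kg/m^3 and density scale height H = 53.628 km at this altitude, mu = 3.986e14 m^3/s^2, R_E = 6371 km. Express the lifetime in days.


a = R_E + alt = 6712.5000 km = 6.7125e+06 m
da_rev = 2*pi*rho*a^2/BC = 2*pi*1.115e-11*(6.7125e+06)^2/153.8 = 20.524236 m per revolution
N = H/da_rev = 53628.0000 m / 20.524236 m = 2612.9109 revolutions
P = 2*pi*sqrt(a^3/mu) = 5473.1540 s
lifetime = N*P = 2612.9109 * 5473.1540 = 1.4300864e+07 s = 165.5193 days

165.5193 days


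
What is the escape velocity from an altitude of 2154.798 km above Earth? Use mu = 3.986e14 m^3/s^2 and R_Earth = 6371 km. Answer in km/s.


r = 6371.0 + 2154.798 = 8525.7980 km = 8.525798e+06 m
v_esc = sqrt(2*mu/r) = sqrt(2*3.986e14 / 8.525798e+06)
v_esc = 9669.7696 m/s = 9.6698 km/s

9.6698 km/s


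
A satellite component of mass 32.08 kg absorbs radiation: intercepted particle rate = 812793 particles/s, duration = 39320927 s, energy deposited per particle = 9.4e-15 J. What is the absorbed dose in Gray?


Total energy deposited = rate * time * E_per
  = 812793 * 39320927 * 9.4e-15 = 0.3004219 J
Dose = E_total / mass = 0.3004219 / 32.08
Dose = 0.009364772 Gy

0.0094 Gy


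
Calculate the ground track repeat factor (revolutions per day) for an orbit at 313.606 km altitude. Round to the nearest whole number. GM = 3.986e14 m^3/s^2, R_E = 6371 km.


r = 6.684606e+06 m
T = 2*pi*sqrt(r^3/mu) = 5439.0737 s = 90.6512 min
revs/day = 1440 / 90.6512 = 15.8851
Rounded: 16 revolutions per day

16 revolutions per day


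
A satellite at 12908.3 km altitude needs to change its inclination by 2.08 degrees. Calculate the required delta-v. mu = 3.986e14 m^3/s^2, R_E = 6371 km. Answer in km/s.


r = 19279.3000 km = 1.92793e+07 m
V = sqrt(mu/r) = 4546.9797 m/s
di = 2.08 deg = 0.03630285 rad
dV = 2*V*sin(di/2) = 2*4546.9797*sin(0.01815142)
dV = 165.0593 m/s = 0.1650593 km/s

0.1651 km/s


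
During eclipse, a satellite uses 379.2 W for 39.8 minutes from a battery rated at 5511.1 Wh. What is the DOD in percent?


E_used = P * t / 60 = 379.2 * 39.8 / 60 = 251.5360 Wh
DOD = E_used / E_total * 100 = 251.5360 / 5511.1 * 100
DOD = 4.5642 %

4.5642 %


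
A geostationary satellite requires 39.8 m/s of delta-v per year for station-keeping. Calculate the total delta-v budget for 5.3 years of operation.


dV = rate * years = 39.8 * 5.3
dV = 210.9400 m/s

210.9400 m/s


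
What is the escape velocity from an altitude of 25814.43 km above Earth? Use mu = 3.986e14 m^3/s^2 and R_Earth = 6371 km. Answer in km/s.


r = 6371.0 + 25814.43 = 32185.4300 km = 3.218543e+07 m
v_esc = sqrt(2*mu/r) = sqrt(2*3.986e14 / 3.218543e+07)
v_esc = 4976.8435 m/s = 4.9768 km/s

4.9768 km/s


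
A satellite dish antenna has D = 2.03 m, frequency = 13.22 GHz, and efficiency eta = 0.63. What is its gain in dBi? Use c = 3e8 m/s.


lambda = c/f = 3e8 / 1.322e+10 = 0.02269289 m
G = eta*(pi*D/lambda)^2 = 0.63*(pi*2.03/0.02269289)^2
G = 49756.8378 (linear)
G = 10*log10(49756.8378) = 46.9685 dBi

46.9685 dBi


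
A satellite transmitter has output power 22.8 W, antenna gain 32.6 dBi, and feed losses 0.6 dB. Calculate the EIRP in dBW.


Pt = 22.8 W = 13.5793 dBW
EIRP = Pt_dBW + Gt - losses = 13.5793 + 32.6 - 0.6 = 45.5793 dBW

45.5793 dBW


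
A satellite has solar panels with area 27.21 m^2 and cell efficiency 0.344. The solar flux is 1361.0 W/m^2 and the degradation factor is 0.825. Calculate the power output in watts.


P = area * eta * S * degradation
P = 27.21 * 0.344 * 1361.0 * 0.825
P = 10509.9115 W

10509.9115 W


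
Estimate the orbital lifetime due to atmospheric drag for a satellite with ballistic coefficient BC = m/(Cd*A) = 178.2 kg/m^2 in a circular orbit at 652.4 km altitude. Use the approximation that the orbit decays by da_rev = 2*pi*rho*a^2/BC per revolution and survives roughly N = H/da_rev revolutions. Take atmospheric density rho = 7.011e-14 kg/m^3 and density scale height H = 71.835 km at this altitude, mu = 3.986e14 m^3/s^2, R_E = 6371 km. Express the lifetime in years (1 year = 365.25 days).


a = R_E + alt = 7023.4000 km = 7.0234e+06 m
da_rev = 2*pi*rho*a^2/BC = 2*pi*7.011e-14*(7.0234e+06)^2/178.2 = 0.121940211 m per revolution
N = H/da_rev = 71835.0000 m / 0.121940211 m = 589100.1778 revolutions
P = 2*pi*sqrt(a^3/mu) = 5857.7701 s
lifetime = N*P = 589100.1778 * 5857.7701 = 3.4508134e+09 s = 39939.9703 days
years = 39939.9703 / 365.25 = 109.3497 years

109.3497 years


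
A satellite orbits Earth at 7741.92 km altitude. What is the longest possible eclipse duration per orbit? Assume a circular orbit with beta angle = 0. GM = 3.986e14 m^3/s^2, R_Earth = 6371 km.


r = 14112.9200 km
T = 278.0899 min
Eclipse fraction = arcsin(R_E/r)/pi = arcsin(6371.0000/14112.9200)/pi
= arcsin(0.4514303)/pi = 0.149086
Eclipse duration = 0.149086 * 278.0899 = 41.4593 min

41.4593 minutes


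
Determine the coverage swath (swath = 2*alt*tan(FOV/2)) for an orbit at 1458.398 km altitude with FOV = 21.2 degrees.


FOV = 21.2 deg = 0.3700098 rad
swath = 2 * alt * tan(FOV/2) = 2 * 1458.398 * tan(0.1850049)
swath = 2 * 1458.398 * 0.1871449
swath = 545.8635 km

545.8635 km


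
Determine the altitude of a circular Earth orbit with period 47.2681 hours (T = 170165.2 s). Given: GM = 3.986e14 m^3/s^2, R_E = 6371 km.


T = 170165.2 s
r = (mu*T^2/(4*pi^2))^(1/3) = (3.986e14 * 170165.2^2 / (4*pi^2))^(1/3)
r = 6.6370183e+07 m = 66370.1835 km
alt = r - R_E = 66370.1835 - 6371 = 59999.1835 km

59999.1835 km


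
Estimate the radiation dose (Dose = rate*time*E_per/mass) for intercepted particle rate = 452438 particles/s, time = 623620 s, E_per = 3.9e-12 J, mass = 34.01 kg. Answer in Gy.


Total energy deposited = rate * time * E_per
  = 452438 * 623620 * 3.9e-12 = 1.1004 J
Dose = E_total / mass = 1.1004 / 34.01
Dose = 0.03235468 Gy

0.0324 Gy


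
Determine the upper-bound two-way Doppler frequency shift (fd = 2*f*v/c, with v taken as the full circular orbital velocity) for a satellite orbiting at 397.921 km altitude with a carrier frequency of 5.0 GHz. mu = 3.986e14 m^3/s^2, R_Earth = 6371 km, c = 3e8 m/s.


r = 6.768921e+06 m
v = sqrt(mu/r) = 7673.7726 m/s (worst-case radial velocity)
f = 5.0 GHz = 5.0e+09 Hz
fd = 2*f*v/c = 2*5.0e+09*7673.7726/3.0e+08
fd = 255792.4194 Hz

255792.4194 Hz


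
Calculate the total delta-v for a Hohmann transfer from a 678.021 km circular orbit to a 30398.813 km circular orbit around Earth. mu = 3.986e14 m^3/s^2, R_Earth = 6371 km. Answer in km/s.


r1 = 7049.0210 km = 7.049021e+06 m
r2 = 36769.8130 km = 3.6769813e+07 m
dv1 = sqrt(mu/r1)*(sqrt(2*r2/(r1+r2)) - 1) = 2221.9308 m/s
dv2 = sqrt(mu/r2)*(1 - sqrt(2*r1/(r1+r2))) = 1424.9297 m/s
total dv = |dv1| + |dv2| = 2221.9308 + 1424.9297 = 3646.8605 m/s = 3.6469 km/s

3.6469 km/s


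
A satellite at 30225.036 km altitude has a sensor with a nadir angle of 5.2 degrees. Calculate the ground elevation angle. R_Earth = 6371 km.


r = R_E + alt = 36596.0360 km
Law of sines in the satellite / Earth-center / ground-point triangle:
  sin(nadir)/R_E = sin(90 + el)/r  =>  cos(el) = (r/R_E)*sin(nadir)
cos(el) = (36596.0360 / 6371.0000) * sin(5.2 deg) = 0.5206079
el = arccos(0.5206079) = 58.6270 deg
(Earth-central angle = 90 - nadir - el = 26.1730 deg)

58.6270 degrees


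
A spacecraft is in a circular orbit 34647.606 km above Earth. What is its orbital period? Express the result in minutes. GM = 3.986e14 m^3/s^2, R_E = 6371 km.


r = 41018.6060 km = 4.1018606e+07 m
T = 2*pi*sqrt(r^3/mu) = 2*pi*sqrt(6.9014873e+22 / 3.986e14)
T = 82676.5921 s = 1377.9432 min

1377.9432 minutes


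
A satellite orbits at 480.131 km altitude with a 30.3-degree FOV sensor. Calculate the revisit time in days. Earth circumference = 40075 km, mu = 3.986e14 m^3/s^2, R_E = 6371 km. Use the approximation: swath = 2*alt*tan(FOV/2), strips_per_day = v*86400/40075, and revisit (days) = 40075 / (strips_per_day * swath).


swath = 2*480.131*tan(0.2644174) = 259.9978 km
v = sqrt(mu/r) = 7627.5930 m/s = 7.6276 km/s
strips/day = v*86400/40075 = 7.6276*86400/40075 = 16.4448
coverage/day = strips * swath = 16.4448 * 259.9978 = 4275.6029 km
revisit = 40075 / 4275.6029 = 9.3729 days

9.3729 days


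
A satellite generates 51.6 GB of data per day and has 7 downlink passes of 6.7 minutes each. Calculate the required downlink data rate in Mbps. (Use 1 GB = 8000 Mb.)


total contact time = 7 * 6.7 * 60 = 2814.0000 s
data = 51.6 GB = 412800.0000 Mb
rate = 412800.0000 / 2814.0000 = 146.6951 Mbps

146.6951 Mbps


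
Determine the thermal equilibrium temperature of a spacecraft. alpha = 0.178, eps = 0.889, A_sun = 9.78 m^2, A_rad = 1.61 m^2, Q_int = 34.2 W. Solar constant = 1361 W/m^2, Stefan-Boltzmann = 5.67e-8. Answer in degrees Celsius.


Numerator = alpha*S*A_sun + Q_int = 0.178*1361*9.78 + 34.2 = 2403.4832 W
Denominator = eps*sigma*A_rad = 0.889*5.67e-8*1.61 = 8.1154143e-08 W/K^4
T^4 = 2.9616273e+10 K^4
T = 414.8419 K = 141.6919 C

141.6919 degrees Celsius


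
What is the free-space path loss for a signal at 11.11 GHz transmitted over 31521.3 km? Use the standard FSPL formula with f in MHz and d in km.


f = 11.11 GHz = 11110.0000 MHz
d = 31521.3 km
FSPL = 32.44 + 20*log10(11110.0000) + 20*log10(31521.3)
FSPL = 32.44 + 80.9143 + 89.9721
FSPL = 203.3264 dB

203.3264 dB


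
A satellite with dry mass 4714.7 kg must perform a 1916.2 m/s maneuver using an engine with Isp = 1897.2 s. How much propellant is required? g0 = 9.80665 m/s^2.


ve = Isp * g0 = 1897.2 * 9.80665 = 18605.176380 m/s
mass ratio = exp(dv/ve) = exp(1916.2/18605.176380) = 1.10848348
m_prop = m_dry * (mr - 1) = 4714.7 * (1.10848348 - 1)
m_prop = 511.4670 kg

511.4670 kg


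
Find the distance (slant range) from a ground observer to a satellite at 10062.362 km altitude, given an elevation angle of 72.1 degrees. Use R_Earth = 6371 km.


h = 10062.362 km, el = 72.1 deg
d = -R_E*sin(el) + sqrt((R_E*sin(el))^2 + 2*R_E*h + h^2)
d = -6371.0000*sin(1.2584) + sqrt((6371.0000*0.9515944)^2 + 2*6371.0000*10062.362 + 10062.362^2)
d = 10253.6711 km

10253.6711 km


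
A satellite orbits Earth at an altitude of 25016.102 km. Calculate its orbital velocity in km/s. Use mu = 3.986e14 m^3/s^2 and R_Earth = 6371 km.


r = R_E + alt = 6371.0 + 25016.102 = 31387.1020 km = 3.1387102e+07 m
v = sqrt(mu/r) = sqrt(3.986e14 / 3.1387102e+07) = 3563.6335 m/s = 3.5636 km/s

3.5636 km/s


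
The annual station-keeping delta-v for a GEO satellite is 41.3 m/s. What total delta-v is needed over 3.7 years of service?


dV = rate * years = 41.3 * 3.7
dV = 152.8100 m/s

152.8100 m/s


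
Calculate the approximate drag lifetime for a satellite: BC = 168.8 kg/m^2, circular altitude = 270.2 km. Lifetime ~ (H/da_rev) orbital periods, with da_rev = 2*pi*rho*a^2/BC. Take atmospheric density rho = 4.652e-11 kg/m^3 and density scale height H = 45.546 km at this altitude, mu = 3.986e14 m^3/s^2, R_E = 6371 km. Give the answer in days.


a = R_E + alt = 6641.2000 km = 6.6412e+06 m
da_rev = 2*pi*rho*a^2/BC = 2*pi*4.652e-11*(6.6412e+06)^2/168.8 = 76.373070 m per revolution
N = H/da_rev = 45546.0000 m / 76.373070 m = 596.3620 revolutions
P = 2*pi*sqrt(a^3/mu) = 5386.1824 s
lifetime = N*P = 596.3620 * 5386.1824 = 3.2121147e+06 s = 37.1773 days

37.1773 days


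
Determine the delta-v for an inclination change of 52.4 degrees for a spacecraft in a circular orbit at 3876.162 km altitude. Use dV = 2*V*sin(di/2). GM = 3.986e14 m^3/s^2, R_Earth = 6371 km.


r = 10247.1620 km = 1.0247162e+07 m
V = sqrt(mu/r) = 6236.8722 m/s
di = 52.4 deg = 0.9145525 rad
dV = 2*V*sin(di/2) = 2*6236.8722*sin(0.4572763)
dV = 5507.2312 m/s = 5.5072 km/s

5.5072 km/s


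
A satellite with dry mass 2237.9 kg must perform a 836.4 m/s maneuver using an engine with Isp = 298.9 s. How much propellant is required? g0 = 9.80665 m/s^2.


ve = Isp * g0 = 298.9 * 9.80665 = 2931.207685 m/s
mass ratio = exp(dv/ve) = exp(836.4/2931.207685) = 1.33021840
m_prop = m_dry * (mr - 1) = 2237.9 * (1.33021840 - 1)
m_prop = 738.9958 kg

738.9958 kg


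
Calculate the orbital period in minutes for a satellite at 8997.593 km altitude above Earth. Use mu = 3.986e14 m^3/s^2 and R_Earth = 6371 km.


r = 15368.5930 km = 1.5368593e+07 m
T = 2*pi*sqrt(r^3/mu) = 2*pi*sqrt(3.6299641e+21 / 3.986e14)
T = 18961.0501 s = 316.0175 min

316.0175 minutes


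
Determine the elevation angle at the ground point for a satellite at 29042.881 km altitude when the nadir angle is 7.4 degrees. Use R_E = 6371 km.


r = R_E + alt = 35413.8810 km
Law of sines in the satellite / Earth-center / ground-point triangle:
  sin(nadir)/R_E = sin(90 + el)/r  =>  cos(el) = (r/R_E)*sin(nadir)
cos(el) = (35413.8810 / 6371.0000) * sin(7.4 deg) = 0.715924
el = arccos(0.715924) = 44.2810 deg
(Earth-central angle = 90 - nadir - el = 38.3190 deg)

44.2810 degrees


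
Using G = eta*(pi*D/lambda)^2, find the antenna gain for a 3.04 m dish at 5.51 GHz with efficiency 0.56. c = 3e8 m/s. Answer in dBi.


lambda = c/f = 3e8 / 5.51e+09 = 0.05444646 m
G = eta*(pi*D/lambda)^2 = 0.56*(pi*3.04/0.05444646)^2
G = 17230.4106 (linear)
G = 10*log10(17230.4106) = 42.3630 dBi

42.3630 dBi


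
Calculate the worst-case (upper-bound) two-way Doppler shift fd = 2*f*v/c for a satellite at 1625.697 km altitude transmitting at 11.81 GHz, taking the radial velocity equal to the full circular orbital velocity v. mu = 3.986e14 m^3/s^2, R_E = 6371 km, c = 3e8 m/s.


r = 7.996697e+06 m
v = sqrt(mu/r) = 7060.1402 m/s (worst-case radial velocity)
f = 11.81 GHz = 1.181e+10 Hz
fd = 2*f*v/c = 2*1.181e+10*7060.1402/3.0e+08
fd = 555868.3737 Hz

555868.3737 Hz


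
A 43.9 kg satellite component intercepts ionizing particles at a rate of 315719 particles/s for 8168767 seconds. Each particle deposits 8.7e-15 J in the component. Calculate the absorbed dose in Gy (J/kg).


Total energy deposited = rate * time * E_per
  = 315719 * 8168767 * 8.7e-15 = 0.0224376 J
Dose = E_total / mass = 0.0224376 / 43.9
Dose = 5.1110715e-04 Gy

5.1111e-04 Gy


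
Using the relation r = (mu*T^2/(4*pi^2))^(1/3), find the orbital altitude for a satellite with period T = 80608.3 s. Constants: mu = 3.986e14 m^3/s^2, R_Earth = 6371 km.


T = 80608.3 s
r = (mu*T^2/(4*pi^2))^(1/3) = (3.986e14 * 80608.3^2 / (4*pi^2))^(1/3)
r = 4.0331623e+07 m = 40331.6225 km
alt = r - R_E = 40331.6225 - 6371 = 33960.6225 km

33960.6225 km


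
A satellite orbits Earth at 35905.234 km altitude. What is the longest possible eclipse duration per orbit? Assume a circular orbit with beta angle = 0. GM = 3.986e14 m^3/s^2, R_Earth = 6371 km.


r = 42276.2340 km
T = 1441.7980 min
Eclipse fraction = arcsin(R_E/r)/pi = arcsin(6371.0000/42276.2340)/pi
= arcsin(0.1506993)/pi = 0.04815253
Eclipse duration = 0.04815253 * 1441.7980 = 69.4262 min

69.4262 minutes


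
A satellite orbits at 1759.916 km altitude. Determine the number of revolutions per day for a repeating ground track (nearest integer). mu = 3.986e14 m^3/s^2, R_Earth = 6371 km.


r = 8.130916e+06 m
T = 2*pi*sqrt(r^3/mu) = 7296.5982 s = 121.6100 min
revs/day = 1440 / 121.6100 = 11.8411
Rounded: 12 revolutions per day

12 revolutions per day


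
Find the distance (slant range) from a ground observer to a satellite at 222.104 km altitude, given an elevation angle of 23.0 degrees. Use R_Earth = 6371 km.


h = 222.104 km, el = 23.0 deg
d = -R_E*sin(el) + sqrt((R_E*sin(el))^2 + 2*R_E*h + h^2)
d = -6371.0000*sin(0.4014257) + sqrt((6371.0000*0.3907311)^2 + 2*6371.0000*222.104 + 222.104^2)
d = 523.3307 km

523.3307 km


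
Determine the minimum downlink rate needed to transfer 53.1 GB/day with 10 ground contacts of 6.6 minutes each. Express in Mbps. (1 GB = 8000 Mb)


total contact time = 10 * 6.6 * 60 = 3960.0000 s
data = 53.1 GB = 424800.0000 Mb
rate = 424800.0000 / 3960.0000 = 107.2727 Mbps

107.2727 Mbps


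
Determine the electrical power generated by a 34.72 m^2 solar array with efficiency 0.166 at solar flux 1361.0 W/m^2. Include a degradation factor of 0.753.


P = area * eta * S * degradation
P = 34.72 * 0.166 * 1361.0 * 0.753
P = 5906.6455 W

5906.6455 W


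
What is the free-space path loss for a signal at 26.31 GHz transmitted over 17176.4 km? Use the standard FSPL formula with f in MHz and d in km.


f = 26.31 GHz = 26310.0000 MHz
d = 17176.4 km
FSPL = 32.44 + 20*log10(26310.0000) + 20*log10(17176.4)
FSPL = 32.44 + 88.4024 + 84.6986
FSPL = 205.5411 dB

205.5411 dB


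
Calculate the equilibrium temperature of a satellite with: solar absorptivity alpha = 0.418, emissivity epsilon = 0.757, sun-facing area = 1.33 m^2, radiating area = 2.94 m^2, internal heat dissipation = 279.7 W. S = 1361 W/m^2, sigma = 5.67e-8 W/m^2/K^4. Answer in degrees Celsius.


Numerator = alpha*S*A_sun + Q_int = 0.418*1361*1.33 + 279.7 = 1036.3343 W
Denominator = eps*sigma*A_rad = 0.757*5.67e-8*2.94 = 1.2619039e-07 W/K^4
T^4 = 8.2124667e+09 K^4
T = 301.0360 K = 27.8860 C

27.8860 degrees Celsius


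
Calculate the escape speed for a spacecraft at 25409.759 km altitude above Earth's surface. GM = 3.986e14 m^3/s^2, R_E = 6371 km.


r = 6371.0 + 25409.759 = 31780.7590 km = 3.1780759e+07 m
v_esc = sqrt(2*mu/r) = sqrt(2*3.986e14 / 3.1780759e+07)
v_esc = 5008.4289 m/s = 5.0084 km/s

5.0084 km/s


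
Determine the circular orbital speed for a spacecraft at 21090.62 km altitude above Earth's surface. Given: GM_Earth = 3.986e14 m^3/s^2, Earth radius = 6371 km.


r = R_E + alt = 6371.0 + 21090.62 = 27461.6200 km = 2.746162e+07 m
v = sqrt(mu/r) = sqrt(3.986e14 / 2.746162e+07) = 3809.8298 m/s = 3.8098 km/s

3.8098 km/s


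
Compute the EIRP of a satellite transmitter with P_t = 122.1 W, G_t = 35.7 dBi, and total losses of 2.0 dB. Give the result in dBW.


Pt = 122.1 W = 20.8672 dBW
EIRP = Pt_dBW + Gt - losses = 20.8672 + 35.7 - 2.0 = 54.5672 dBW

54.5672 dBW


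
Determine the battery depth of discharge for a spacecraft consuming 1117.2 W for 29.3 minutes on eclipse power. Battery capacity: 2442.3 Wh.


E_used = P * t / 60 = 1117.2 * 29.3 / 60 = 545.5660 Wh
DOD = E_used / E_total * 100 = 545.5660 / 2442.3 * 100
DOD = 22.3382 %

22.3382 %


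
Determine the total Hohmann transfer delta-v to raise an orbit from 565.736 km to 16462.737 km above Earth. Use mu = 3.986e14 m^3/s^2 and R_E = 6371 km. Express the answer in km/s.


r1 = 6936.7360 km = 6.936736e+06 m
r2 = 22833.7370 km = 2.2833737e+07 m
dv1 = sqrt(mu/r1)*(sqrt(2*r2/(r1+r2)) - 1) = 1808.2370 m/s
dv2 = sqrt(mu/r2)*(1 - sqrt(2*r1/(r1+r2))) = 1325.9134 m/s
total dv = |dv1| + |dv2| = 1808.2370 + 1325.9134 = 3134.1504 m/s = 3.1342 km/s

3.1342 km/s


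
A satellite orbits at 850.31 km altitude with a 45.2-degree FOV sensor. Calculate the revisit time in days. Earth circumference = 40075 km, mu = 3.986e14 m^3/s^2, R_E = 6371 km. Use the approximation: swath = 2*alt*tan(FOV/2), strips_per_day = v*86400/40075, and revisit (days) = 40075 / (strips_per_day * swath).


swath = 2*850.31*tan(0.3944444) = 707.8998 km
v = sqrt(mu/r) = 7429.5182 m/s = 7.4295 km/s
strips/day = v*86400/40075 = 7.4295*86400/40075 = 16.0177
coverage/day = strips * swath = 16.0177 * 707.8998 = 11338.9448 km
revisit = 40075 / 11338.9448 = 3.5343 days

3.5343 days


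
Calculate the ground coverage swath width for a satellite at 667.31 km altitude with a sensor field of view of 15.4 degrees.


FOV = 15.4 deg = 0.2687807 rad
swath = 2 * alt * tan(FOV/2) = 2 * 667.31 * tan(0.1343904)
swath = 2 * 667.31 * 0.1352053
swath = 180.4477 km

180.4477 km


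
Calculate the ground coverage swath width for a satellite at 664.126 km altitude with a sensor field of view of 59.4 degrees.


FOV = 59.4 deg = 1.0367 rad
swath = 2 * alt * tan(FOV/2) = 2 * 664.126 * tan(0.5183628)
swath = 2 * 664.126 * 0.5703899
swath = 757.6216 km

757.6216 km


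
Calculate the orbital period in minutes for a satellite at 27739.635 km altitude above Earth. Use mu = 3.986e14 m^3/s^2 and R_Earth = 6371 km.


r = 34110.6350 km = 3.4110635e+07 m
T = 2*pi*sqrt(r^3/mu) = 2*pi*sqrt(3.9688932e+22 / 3.986e14)
T = 62696.8797 s = 1044.9480 min

1044.9480 minutes


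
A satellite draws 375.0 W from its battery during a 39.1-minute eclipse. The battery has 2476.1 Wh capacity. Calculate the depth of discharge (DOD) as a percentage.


E_used = P * t / 60 = 375.0 * 39.1 / 60 = 244.3750 Wh
DOD = E_used / E_total * 100 = 244.3750 / 2476.1 * 100
DOD = 9.8694 %

9.8694 %


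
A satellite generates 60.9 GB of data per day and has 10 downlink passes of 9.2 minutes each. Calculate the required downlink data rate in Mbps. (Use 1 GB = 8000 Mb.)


total contact time = 10 * 9.2 * 60 = 5520.0000 s
data = 60.9 GB = 487200.0000 Mb
rate = 487200.0000 / 5520.0000 = 88.2609 Mbps

88.2609 Mbps


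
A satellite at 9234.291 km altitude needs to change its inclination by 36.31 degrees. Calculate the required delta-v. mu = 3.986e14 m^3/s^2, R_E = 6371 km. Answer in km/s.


r = 15605.2910 km = 1.5605291e+07 m
V = sqrt(mu/r) = 5053.9706 m/s
di = 36.31 deg = 0.6337291 rad
dV = 2*V*sin(di/2) = 2*5053.9706*sin(0.3168645)
dV = 3149.5204 m/s = 3.1495 km/s

3.1495 km/s


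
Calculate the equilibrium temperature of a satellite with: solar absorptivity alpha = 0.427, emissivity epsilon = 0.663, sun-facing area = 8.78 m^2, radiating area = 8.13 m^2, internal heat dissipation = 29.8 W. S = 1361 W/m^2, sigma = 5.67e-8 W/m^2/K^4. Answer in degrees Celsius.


Numerator = alpha*S*A_sun + Q_int = 0.427*1361*8.78 + 29.8 = 5132.2707 W
Denominator = eps*sigma*A_rad = 0.663*5.67e-8*8.13 = 3.0562377e-07 W/K^4
T^4 = 1.6792773e+10 K^4
T = 359.9819 K = 86.8319 C

86.8319 degrees Celsius


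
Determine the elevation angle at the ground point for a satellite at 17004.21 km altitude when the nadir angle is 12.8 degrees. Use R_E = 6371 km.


r = R_E + alt = 23375.2100 km
Law of sines in the satellite / Earth-center / ground-point triangle:
  sin(nadir)/R_E = sin(90 + el)/r  =>  cos(el) = (r/R_E)*sin(nadir)
cos(el) = (23375.2100 / 6371.0000) * sin(12.8 deg) = 0.8128618
el = arccos(0.8128618) = 35.6235 deg
(Earth-central angle = 90 - nadir - el = 41.5765 deg)

35.6235 degrees


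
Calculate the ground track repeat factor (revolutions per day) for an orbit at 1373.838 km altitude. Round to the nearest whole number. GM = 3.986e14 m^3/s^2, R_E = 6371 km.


r = 7.744838e+06 m
T = 2*pi*sqrt(r^3/mu) = 6783.1236 s = 113.0521 min
revs/day = 1440 / 113.0521 = 12.7375
Rounded: 13 revolutions per day

13 revolutions per day


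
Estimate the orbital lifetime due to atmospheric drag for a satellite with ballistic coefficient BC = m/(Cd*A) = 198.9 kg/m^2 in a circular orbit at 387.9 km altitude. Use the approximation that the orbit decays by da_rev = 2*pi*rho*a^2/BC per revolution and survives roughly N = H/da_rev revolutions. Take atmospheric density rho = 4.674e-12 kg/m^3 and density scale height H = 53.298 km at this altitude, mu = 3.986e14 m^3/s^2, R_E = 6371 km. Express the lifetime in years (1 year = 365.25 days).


a = R_E + alt = 6758.9000 km = 6.7589e+06 m
da_rev = 2*pi*rho*a^2/BC = 2*pi*4.674e-12*(6.7589e+06)^2/198.9 = 6.745060 m per revolution
N = H/da_rev = 53298.0000 m / 6.745060 m = 7901.7826 revolutions
P = 2*pi*sqrt(a^3/mu) = 5530.0015 s
lifetime = N*P = 7901.7826 * 5530.0015 = 4.369687e+07 s = 505.7508 days
years = 505.7508 / 365.25 = 1.3847 years

1.3847 years


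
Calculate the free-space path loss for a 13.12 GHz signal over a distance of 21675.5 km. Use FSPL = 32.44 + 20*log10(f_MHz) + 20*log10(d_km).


f = 13.12 GHz = 13120.0000 MHz
d = 21675.5 km
FSPL = 32.44 + 20*log10(13120.0000) + 20*log10(21675.5)
FSPL = 32.44 + 82.3587 + 86.7194
FSPL = 201.5181 dB

201.5181 dB


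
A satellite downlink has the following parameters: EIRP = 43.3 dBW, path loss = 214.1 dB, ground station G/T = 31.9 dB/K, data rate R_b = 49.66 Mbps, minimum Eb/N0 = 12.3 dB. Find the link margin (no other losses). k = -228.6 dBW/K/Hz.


C/N0 = EIRP - FSPL + G/T - k = 43.3 - 214.1 + 31.9 - (-228.6)
C/N0 = 89.7000 dB-Hz
R_b = 49.66 Mbps = 4.966e+07 bps -> 10*log10(R_b) = 76.9601 dB-Hz
Eb/N0 = C/N0 - 10*log10(R_b) = 89.7000 - 76.9601 = 12.7399 dB
Margin = Eb/N0 - Eb/N0_req = 12.7399 - 12.3 = 0.4399328 dB (link closes)

0.4399 dB


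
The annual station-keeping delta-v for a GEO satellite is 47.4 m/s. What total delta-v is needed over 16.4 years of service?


dV = rate * years = 47.4 * 16.4
dV = 777.3600 m/s

777.3600 m/s


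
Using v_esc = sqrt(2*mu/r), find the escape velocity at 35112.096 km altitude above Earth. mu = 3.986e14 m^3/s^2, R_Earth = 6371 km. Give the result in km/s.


r = 6371.0 + 35112.096 = 41483.0960 km = 4.1483096e+07 m
v_esc = sqrt(2*mu/r) = sqrt(2*3.986e14 / 4.1483096e+07)
v_esc = 4383.7731 m/s = 4.3838 km/s

4.3838 km/s


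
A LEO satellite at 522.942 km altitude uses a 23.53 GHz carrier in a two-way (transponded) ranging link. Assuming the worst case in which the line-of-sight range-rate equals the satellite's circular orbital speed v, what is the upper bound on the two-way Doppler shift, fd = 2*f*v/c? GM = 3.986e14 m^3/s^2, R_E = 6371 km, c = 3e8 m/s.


r = 6.893942e+06 m
v = sqrt(mu/r) = 7603.8726 m/s (worst-case radial velocity)
f = 23.53 GHz = 2.353e+10 Hz
fd = 2*f*v/c = 2*2.353e+10*7603.8726/3.0e+08
fd = 1.1927942e+06 Hz

1.1928e+06 Hz


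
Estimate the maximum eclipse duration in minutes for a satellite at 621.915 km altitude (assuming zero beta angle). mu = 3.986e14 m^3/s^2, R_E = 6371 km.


r = 6992.9150 km
T = 96.9946 min
Eclipse fraction = arcsin(R_E/r)/pi = arcsin(6371.0000/6992.9150)/pi
= arcsin(0.911065)/pi = 0.3647386
Eclipse duration = 0.3647386 * 96.9946 = 35.3777 min

35.3777 minutes


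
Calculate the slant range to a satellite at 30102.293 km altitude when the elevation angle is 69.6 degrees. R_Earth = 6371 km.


h = 30102.293 km, el = 69.6 deg
d = -R_E*sin(el) + sqrt((R_E*sin(el))^2 + 2*R_E*h + h^2)
d = -6371.0000*sin(1.2147) + sqrt((6371.0000*0.937282)^2 + 2*6371.0000*30102.293 + 30102.293^2)
d = 30434.1991 km

30434.1991 km


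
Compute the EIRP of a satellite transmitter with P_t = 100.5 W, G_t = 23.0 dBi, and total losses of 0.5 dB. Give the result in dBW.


Pt = 100.5 W = 20.0217 dBW
EIRP = Pt_dBW + Gt - losses = 20.0217 + 23.0 - 0.5 = 42.5217 dBW

42.5217 dBW


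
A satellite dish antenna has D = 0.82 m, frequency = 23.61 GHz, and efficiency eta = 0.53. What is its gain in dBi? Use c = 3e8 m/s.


lambda = c/f = 3e8 / 2.361e+10 = 0.01270648 m
G = eta*(pi*D/lambda)^2 = 0.53*(pi*0.82/0.01270648)^2
G = 21784.7602 (linear)
G = 10*log10(21784.7602) = 43.3815 dBi

43.3815 dBi


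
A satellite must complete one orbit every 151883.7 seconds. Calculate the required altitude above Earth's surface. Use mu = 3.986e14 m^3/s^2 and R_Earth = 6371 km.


T = 151883.7 s
r = (mu*T^2/(4*pi^2))^(1/3) = (3.986e14 * 151883.7^2 / (4*pi^2))^(1/3)
r = 6.1527126e+07 m = 61527.1263 km
alt = r - R_E = 61527.1263 - 6371 = 55156.1263 km

55156.1263 km


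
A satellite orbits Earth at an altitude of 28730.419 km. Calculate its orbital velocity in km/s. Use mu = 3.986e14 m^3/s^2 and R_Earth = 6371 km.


r = R_E + alt = 6371.0 + 28730.419 = 35101.4190 km = 3.5101419e+07 m
v = sqrt(mu/r) = sqrt(3.986e14 / 3.5101419e+07) = 3369.8170 m/s = 3.3698 km/s

3.3698 km/s


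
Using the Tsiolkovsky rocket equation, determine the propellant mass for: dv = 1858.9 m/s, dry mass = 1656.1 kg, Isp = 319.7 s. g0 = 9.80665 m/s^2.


ve = Isp * g0 = 319.7 * 9.80665 = 3135.186005 m/s
mass ratio = exp(dv/ve) = exp(1858.9/3135.186005) = 1.80925540
m_prop = m_dry * (mr - 1) = 1656.1 * (1.80925540 - 1)
m_prop = 1340.2079 kg

1340.2079 kg


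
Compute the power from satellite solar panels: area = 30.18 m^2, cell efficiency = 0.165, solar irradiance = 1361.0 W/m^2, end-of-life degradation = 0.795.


P = area * eta * S * degradation
P = 30.18 * 0.165 * 1361.0 * 0.795
P = 5388.0105 W

5388.0105 W


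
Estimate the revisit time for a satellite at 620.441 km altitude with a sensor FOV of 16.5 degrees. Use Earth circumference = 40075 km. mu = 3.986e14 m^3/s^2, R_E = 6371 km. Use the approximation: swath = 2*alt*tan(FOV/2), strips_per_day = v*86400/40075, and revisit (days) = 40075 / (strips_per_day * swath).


swath = 2*620.441*tan(0.1439897) = 179.9193 km
v = sqrt(mu/r) = 7550.6667 m/s = 7.5507 km/s
strips/day = v*86400/40075 = 7.5507*86400/40075 = 16.2789
coverage/day = strips * swath = 16.2789 * 179.9193 = 2928.8918 km
revisit = 40075 / 2928.8918 = 13.6826 days

13.6826 days


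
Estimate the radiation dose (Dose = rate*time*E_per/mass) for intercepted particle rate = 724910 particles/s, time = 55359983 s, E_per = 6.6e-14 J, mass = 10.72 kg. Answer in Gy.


Total energy deposited = rate * time * E_per
  = 724910 * 55359983 * 6.6e-14 = 2.6486 J
Dose = E_total / mass = 2.6486 / 10.72
Dose = 0.2470752 Gy

0.2471 Gy


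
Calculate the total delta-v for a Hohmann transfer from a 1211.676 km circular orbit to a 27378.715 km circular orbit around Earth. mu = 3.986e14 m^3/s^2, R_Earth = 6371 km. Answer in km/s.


r1 = 7582.6760 km = 7.582676e+06 m
r2 = 33749.7150 km = 3.3749715e+07 m
dv1 = sqrt(mu/r1)*(sqrt(2*r2/(r1+r2)) - 1) = 2015.0339 m/s
dv2 = sqrt(mu/r2)*(1 - sqrt(2*r1/(r1+r2))) = 1354.9535 m/s
total dv = |dv1| + |dv2| = 2015.0339 + 1354.9535 = 3369.9874 m/s = 3.3700 km/s

3.3700 km/s
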